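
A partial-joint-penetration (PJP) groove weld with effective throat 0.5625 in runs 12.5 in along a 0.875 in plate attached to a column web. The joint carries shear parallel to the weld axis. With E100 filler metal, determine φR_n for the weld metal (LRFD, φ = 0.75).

E100XX → F_EXX = 100 ksi.
Effective throat (given) t_e = 0.5625 in.
A_we = 0.5625 × 12.5 = 7.031 in².
F_nw = 0.6 F_EXX = 60 ksi.
φR_n = 0.75 × 60 × 7.031 = 316.4 kip.

φR_n ≈ 316 kip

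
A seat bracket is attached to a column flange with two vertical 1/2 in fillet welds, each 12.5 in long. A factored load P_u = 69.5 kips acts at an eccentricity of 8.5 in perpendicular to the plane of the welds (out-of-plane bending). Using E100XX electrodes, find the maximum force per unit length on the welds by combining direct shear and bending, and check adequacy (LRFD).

f_max ≈ 11.7 kip/in; adequate

E100XX → F_EXX = 100 ksi.
L_w = 2 × 12.5 = 25 in; section modulus (unit throat) S = 2 × L²/6 = 52.08 in².
Direct shear f_v = P/L_w = 69.5/25 = 2.78 kip/in.
Moment M = P × e = 69.5 × 8.5 = 590.75 kip·in; bending f_b = M/S = 11.34 kip/in.
f_max = √(f_v² + f_b²) = √(2.78² + 11.34²) = 11.68 kip/in.
φr_n = 0.75 × 0.6 × 100 × (0.707 × 0.5) = 15.91 kip/in → adequate.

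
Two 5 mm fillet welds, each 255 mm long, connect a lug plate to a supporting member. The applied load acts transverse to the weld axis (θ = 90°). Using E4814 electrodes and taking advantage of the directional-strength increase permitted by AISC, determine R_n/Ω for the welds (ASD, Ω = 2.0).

R_n/Ω ≈ 389 kN

E48XX → F_EXX = 480 MPa.
t_e = 0.707 × 5 = 3.535 mm; A_we = 3.535 × 510 = 1803 mm².
Directional factor: 1.0 + 0.5 sin^1.5(90°) = 1.5.
F_nw = 0.6 × 480 × 1.5 = 432 MPa.
R_n/Ω = (432 × 1803) / 2.0 × 10⁻³ = 389.4 kN.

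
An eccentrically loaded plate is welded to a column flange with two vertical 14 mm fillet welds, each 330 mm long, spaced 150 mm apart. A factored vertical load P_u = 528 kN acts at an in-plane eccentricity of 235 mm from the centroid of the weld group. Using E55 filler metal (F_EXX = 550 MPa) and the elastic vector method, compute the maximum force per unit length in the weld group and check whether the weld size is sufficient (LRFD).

f_max ≈ 2750 N/mm; NOT adequate

Total weld length L_w = 660 mm. Treat welds as unit-width lines.
Polar moment about centroid: J = 2[d³/12 + d(b/2)²] = 2[330³/12 + 330×75²] = 9702000 mm³.
Direct shear f_v = P/L_w = 528×10³ / 660 = 800 N/mm (vertical).
Torsion M = P·e = 528×10³ × 235 = 124080000 N·mm.
Critical point at (x, y) = (75, 165) from centroid. f_tx = M·y/J = 2110 N/mm; f_ty = M·x/J = 959.2 N/mm.
Resultant f_max = √[f_tx² + (f_v + f_ty)²] = √[2110² + (800 + 959.2)²] = 2747 N/mm.
Capacity per unit length: φr_n = 0.75 × 0.6 × 550 × (0.707 × 14) = 2450 N/mm.
2747 > 2450 → NOT adequate.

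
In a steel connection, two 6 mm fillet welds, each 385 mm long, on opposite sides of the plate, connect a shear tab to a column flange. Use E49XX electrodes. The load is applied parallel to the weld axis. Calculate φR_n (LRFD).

φR_n ≈ 720 kN

E49XX → F_EXX = 490 MPa.
Effective throat t_e = 0.707 × 6 = 4.242 mm.
Total length L = 770 mm; A_we = 4.242 × 770 = 3266 mm².
F_nw = 0.6 F_EXX = 0.6 × 490 = 294 MPa.
φR_n = 0.75 × 294 × 3266 × 10⁻³ = 720.2 kN.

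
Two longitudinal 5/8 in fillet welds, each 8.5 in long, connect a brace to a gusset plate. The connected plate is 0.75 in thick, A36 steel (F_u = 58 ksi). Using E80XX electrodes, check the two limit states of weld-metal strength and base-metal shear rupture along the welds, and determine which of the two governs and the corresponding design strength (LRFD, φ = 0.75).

E80XX → F_EXX = 80 ksi.
t_e = 0.707 × 0.625 = 0.4419 in; L = 17 in.
Weld metal: φR_n = 0.75 × 0.6 × 80 × 0.4419 × 17 = 270.4 kips.
Base metal (shear rupture): φR_n = 0.75 × 0.6 × 58 × 0.75 × 17 = 332.8 kips.
Governing: weld metal.

φR_n ≈ 270 kips (weld metal governs)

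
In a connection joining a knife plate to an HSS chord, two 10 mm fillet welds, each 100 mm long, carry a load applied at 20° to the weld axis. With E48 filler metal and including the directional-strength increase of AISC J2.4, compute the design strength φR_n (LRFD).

φR_n ≈ 336 kN

E48XX → F_EXX = 480 MPa.
t_e = 0.707 × 10 = 7.07 mm; A_we = 7.07 × 200 = 1414 mm².
Directional factor: 1.0 + 0.5 sin^1.5(20°) = 1.1.
F_nw = 0.6 × 480 × 1.1 = 316.8 MPa.
φR_n = 0.75 × 316.8 × 1414 × 10⁻³ = 336 kN.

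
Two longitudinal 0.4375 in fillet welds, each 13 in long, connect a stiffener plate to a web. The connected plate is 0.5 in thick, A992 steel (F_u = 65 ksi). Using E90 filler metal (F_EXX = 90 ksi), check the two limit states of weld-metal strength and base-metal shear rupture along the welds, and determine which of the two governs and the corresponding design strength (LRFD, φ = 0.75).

t_e = 0.707 × 0.4375 = 0.3093 in; L = 26 in.
Weld metal: φR_n = 0.75 × 0.6 × 90 × 0.3093 × 26 = 325.7 kip.
Base metal (shear rupture): φR_n = 0.75 × 0.6 × 65 × 0.5 × 26 = 380.2 kip.
Governing: weld metal.

φR_n ≈ 326 kip (weld metal governs)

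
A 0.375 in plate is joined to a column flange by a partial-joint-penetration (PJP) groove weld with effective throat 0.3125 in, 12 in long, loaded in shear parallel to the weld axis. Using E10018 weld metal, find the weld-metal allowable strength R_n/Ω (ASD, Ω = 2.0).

R_n/Ω ≈ 112 kips

E100XX → F_EXX = 100 ksi.
Effective throat (given) t_e = 0.3125 in.
A_we = 0.3125 × 12 = 3.75 in².
F_nw = 0.6 F_EXX = 60 ksi.
R_n/Ω = (60 × 3.75) / 2.0 = 112.5 kips.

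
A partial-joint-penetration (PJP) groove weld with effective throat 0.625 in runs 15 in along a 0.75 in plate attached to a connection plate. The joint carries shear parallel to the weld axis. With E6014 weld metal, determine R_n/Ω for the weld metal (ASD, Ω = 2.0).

R_n/Ω ≈ 169 kip

E60XX → F_EXX = 60 ksi.
Effective throat (given) t_e = 0.625 in.
A_we = 0.625 × 15 = 9.375 in².
F_nw = 0.6 F_EXX = 36 ksi.
R_n/Ω = (36 × 9.375) / 2.0 = 168.8 kip.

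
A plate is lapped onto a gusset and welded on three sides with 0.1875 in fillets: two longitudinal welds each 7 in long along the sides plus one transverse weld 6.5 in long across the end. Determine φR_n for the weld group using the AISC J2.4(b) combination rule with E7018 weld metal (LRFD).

φR_n ≈ 90.4 kip

E70XX → F_EXX = 70 ksi.
t_e = 0.707 × 0.1875 = 0.1326 in.
R_nwl = 0.6 × 70 × 0.1326 × 14 = 77.95 kip (longitudinal, 2 welds).
R_nwt = 0.6 × 70 × 0.1326 × 6.5 = 36.19 kip (transverse, base value).
(i) R_nwl + R_nwt = 114.1 kip; (ii) 0.85 R_nwl + 1.5 R_nwt = 120.5 kip.
R_n = max = 120.5 kip [governs: (ii)]; φR_n = 90.4 kip.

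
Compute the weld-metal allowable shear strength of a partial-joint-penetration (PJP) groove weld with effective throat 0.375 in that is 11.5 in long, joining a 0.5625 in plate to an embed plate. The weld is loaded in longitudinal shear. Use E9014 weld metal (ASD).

R_n/Ω ≈ 116 kip

E90XX → F_EXX = 90 ksi.
Effective throat (given) t_e = 0.375 in.
A_we = 0.375 × 11.5 = 4.312 in².
F_nw = 0.6 F_EXX = 54 ksi.
R_n/Ω = (54 × 4.312) / 2.0 = 116.4 kip.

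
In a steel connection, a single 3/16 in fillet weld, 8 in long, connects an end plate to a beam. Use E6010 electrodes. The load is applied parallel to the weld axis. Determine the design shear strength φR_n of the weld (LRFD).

E60XX → F_EXX = 60 ksi.
Effective throat t_e = 0.707 × 0.1875 = 0.1326 in.
Total length L = 8 in; A_we = 0.1326 × 8 = 1.06 in².
F_nw = 0.6 F_EXX = 0.6 × 60 = 36 ksi.
φR_n = 0.75 × 36 × 1.06 = 28.63 kip.

φR_n ≈ 28.6 kip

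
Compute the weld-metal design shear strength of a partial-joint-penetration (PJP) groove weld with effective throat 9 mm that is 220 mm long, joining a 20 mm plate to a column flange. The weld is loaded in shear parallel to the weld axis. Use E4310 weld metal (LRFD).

φR_n ≈ 383 kN

E43XX → F_EXX = 430 MPa.
Effective throat (given) t_e = 9 mm.
A_we = 9 × 220 = 1980 mm².
F_nw = 0.6 F_EXX = 258 MPa.
φR_n = 0.75 × 258 × 1980 × 10⁻³ = 383.1 kN.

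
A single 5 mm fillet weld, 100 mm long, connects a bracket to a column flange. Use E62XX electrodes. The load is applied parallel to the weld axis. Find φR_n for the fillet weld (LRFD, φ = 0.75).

E62XX → F_EXX = 620 MPa.
Effective throat t_e = 0.707 × 5 = 3.535 mm.
Total length L = 100 mm; A_we = 3.535 × 100 = 353.5 mm².
F_nw = 0.6 F_EXX = 0.6 × 620 = 372 MPa.
φR_n = 0.75 × 372 × 353.5 × 10⁻³ = 98.63 kN.

φR_n ≈ 98.6 kN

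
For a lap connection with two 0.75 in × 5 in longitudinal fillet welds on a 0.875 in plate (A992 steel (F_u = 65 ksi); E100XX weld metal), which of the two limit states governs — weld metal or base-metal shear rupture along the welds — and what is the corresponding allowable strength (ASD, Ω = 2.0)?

R_n/Ω ≈ 159 kip (weld metal governs)

E100XX → F_EXX = 100 ksi.
t_e = 0.707 × 0.75 = 0.5302 in; L = 10 in.
Weld metal: R_n/Ω = (1/2.0) × 0.6 × 100 × 0.5302 × 10 = 159.1 kip.
Base metal (shear rupture): R_n/Ω = (1/2.0) × 0.6 × 65 × 0.875 × 10 = 170.6 kip.
Governing: weld metal.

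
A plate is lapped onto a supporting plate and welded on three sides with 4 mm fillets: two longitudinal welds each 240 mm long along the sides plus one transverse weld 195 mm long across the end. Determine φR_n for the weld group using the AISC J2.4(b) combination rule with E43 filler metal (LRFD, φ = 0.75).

φR_n ≈ 383 kN

E43XX → F_EXX = 430 MPa.
t_e = 0.707 × 4 = 2.828 mm.
R_nwl = 0.6 × 430 × 2.828 × 480 × 10⁻³ = 350.2 kN (longitudinal, 2 welds).
R_nwt = 0.6 × 430 × 2.828 × 195 × 10⁻³ = 142.3 kN (transverse, base value).
(i) R_nwl + R_nwt = 492.5 kN; (ii) 0.85 R_nwl + 1.5 R_nwt = 511.1 kN.
R_n = max = 511.1 kN [governs: (ii)]; φR_n = 383.3 kN.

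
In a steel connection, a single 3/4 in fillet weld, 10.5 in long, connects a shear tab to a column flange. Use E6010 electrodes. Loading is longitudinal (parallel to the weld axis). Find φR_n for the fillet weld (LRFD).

φR_n ≈ 150 kips

E60XX → F_EXX = 60 ksi.
Effective throat t_e = 0.707 × 0.75 = 0.5302 in.
Total length L = 10.5 in; A_we = 0.5302 × 10.5 = 5.568 in².
F_nw = 0.6 F_EXX = 0.6 × 60 = 36 ksi.
φR_n = 0.75 × 36 × 5.568 = 150.3 kips.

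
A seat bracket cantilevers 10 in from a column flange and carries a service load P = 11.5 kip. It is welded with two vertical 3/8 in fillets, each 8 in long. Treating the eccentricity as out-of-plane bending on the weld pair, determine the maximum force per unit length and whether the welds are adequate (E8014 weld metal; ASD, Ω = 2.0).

E80XX → F_EXX = 80 ksi.
L_w = 2 × 8 = 16 in; section modulus (unit throat) S = 2 × L²/6 = 21.33 in².
Direct shear f_v = P/L_w = 11.5/16 = 0.7188 kip/in.
Moment M = P × e = 11.5 × 10 = 115 kip·in; bending f_b = M/S = 5.391 kip/in.
f_max = √(f_v² + f_b²) = √(0.7188² + 5.391²) = 5.438 kip/in.
r_n/Ω = (1/2.0) × 0.6 × 80 × (0.707 × 0.375) = 6.363 kip/in → adequate.

f_max ≈ 5.44 kip/in; adequate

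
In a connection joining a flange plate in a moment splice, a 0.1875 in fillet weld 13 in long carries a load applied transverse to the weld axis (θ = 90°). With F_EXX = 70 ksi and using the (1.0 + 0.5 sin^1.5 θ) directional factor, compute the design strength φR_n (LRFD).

φR_n ≈ 81.4 kip

t_e = 0.707 × 0.1875 = 0.1326 in; A_we = 0.1326 × 13 = 1.723 in².
Directional factor: 1.0 + 0.5 sin^1.5(90°) = 1.5.
F_nw = 0.6 × 70 × 1.5 = 63 ksi.
φR_n = 0.75 × 63 × 1.723 = 81.43 kip.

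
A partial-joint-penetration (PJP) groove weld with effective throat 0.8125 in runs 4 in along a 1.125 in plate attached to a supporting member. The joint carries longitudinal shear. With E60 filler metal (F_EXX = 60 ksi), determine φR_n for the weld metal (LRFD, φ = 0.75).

φR_n ≈ 87.8 kip

Effective throat (given) t_e = 0.8125 in.
A_we = 0.8125 × 4 = 3.25 in².
F_nw = 0.6 F_EXX = 36 ksi.
φR_n = 0.75 × 36 × 3.25 = 87.75 kip.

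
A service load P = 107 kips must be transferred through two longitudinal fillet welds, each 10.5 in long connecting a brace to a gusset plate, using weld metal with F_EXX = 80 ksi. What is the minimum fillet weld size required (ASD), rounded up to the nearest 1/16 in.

w = 5/16 in

Total weld length L = 21 in.
Required throat t_e = P × Ω / (0.6 F_EXX × L) = 107 × 2.0 / (0.6 × 80 × 21) = 0.2123 in.
Required leg w = t_e / 0.707 = 0.3003 in → use 5/16 in.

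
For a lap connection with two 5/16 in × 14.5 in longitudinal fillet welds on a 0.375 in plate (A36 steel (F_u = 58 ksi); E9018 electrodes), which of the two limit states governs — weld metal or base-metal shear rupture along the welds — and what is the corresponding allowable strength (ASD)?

E90XX → F_EXX = 90 ksi.
t_e = 0.707 × 0.3125 = 0.2209 in; L = 29 in.
Weld metal: R_n/Ω = (1/2.0) × 0.6 × 90 × 0.2209 × 29 = 173 kips.
Base metal (shear rupture): R_n/Ω = (1/2.0) × 0.6 × 58 × 0.375 × 29 = 189.2 kips.
Governing: weld metal.

R_n/Ω ≈ 173 kips (weld metal governs)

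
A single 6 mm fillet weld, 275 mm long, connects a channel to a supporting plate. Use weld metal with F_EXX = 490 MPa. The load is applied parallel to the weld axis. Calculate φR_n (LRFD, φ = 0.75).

Effective throat t_e = 0.707 × 6 = 4.242 mm.
Total length L = 275 mm; A_we = 4.242 × 275 = 1167 mm².
F_nw = 0.6 F_EXX = 0.6 × 490 = 294 MPa.
φR_n = 0.75 × 294 × 1167 × 10⁻³ = 257.2 kN.

φR_n ≈ 257 kN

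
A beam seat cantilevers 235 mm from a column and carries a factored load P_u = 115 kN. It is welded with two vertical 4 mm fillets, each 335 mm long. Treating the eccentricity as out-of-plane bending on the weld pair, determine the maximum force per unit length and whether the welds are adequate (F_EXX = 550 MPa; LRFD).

f_max ≈ 743 N/mm; NOT adequate

L_w = 2 × 335 = 670 mm; section modulus (unit throat) S = 2 × L²/6 = 37410 mm².
Direct shear f_v = P/L_w = 115×10³/670 = 171.6 N/mm.
Moment M = P × e = 115×10³ × 235 = 27025000 N·mm; bending f_b = M/S = 722.4 N/mm.
f_max = √(f_v² + f_b²) = √(171.6² + 722.4²) = 742.5 N/mm.
φr_n = 0.75 × 0.6 × 550 × (0.707 × 4) = 699.9 N/mm → NOT adequate.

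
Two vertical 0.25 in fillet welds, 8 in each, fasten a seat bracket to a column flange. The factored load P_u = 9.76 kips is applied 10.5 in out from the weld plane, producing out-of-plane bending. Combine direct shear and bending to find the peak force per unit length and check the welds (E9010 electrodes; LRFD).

f_max ≈ 4.84 kip/in; adequate

E90XX → F_EXX = 90 ksi.
L_w = 2 × 8 = 16 in; section modulus (unit throat) S = 2 × L²/6 = 21.33 in².
Direct shear f_v = P/L_w = 9.76/16 = 0.61 kip/in.
Moment M = P × e = 9.76 × 10.5 = 102.48 kip·in; bending f_b = M/S = 4.804 kip/in.
f_max = √(f_v² + f_b²) = √(0.61² + 4.804²) = 4.842 kip/in.
φr_n = 0.75 × 0.6 × 90 × (0.707 × 0.25) = 7.158 kip/in → adequate.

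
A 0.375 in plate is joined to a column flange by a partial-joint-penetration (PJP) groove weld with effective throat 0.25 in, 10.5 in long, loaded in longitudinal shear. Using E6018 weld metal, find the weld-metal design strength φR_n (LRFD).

E60XX → F_EXX = 60 ksi.
Effective throat (given) t_e = 0.25 in.
A_we = 0.25 × 10.5 = 2.625 in².
F_nw = 0.6 F_EXX = 36 ksi.
φR_n = 0.75 × 36 × 2.625 = 70.88 kip.

φR_n ≈ 70.9 kip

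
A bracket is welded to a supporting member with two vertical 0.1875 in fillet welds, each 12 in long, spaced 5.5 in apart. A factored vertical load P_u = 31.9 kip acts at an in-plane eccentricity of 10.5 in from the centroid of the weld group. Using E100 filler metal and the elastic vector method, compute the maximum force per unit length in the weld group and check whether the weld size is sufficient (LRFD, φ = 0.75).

f_max ≈ 5.4 kip/in; adequate

E100XX → F_EXX = 100 ksi.
Total weld length L_w = 24 in. Treat welds as unit-width lines.
Polar moment about centroid: J = 2[d³/12 + d(b/2)²] = 2[12³/12 + 12×2.75²] = 469.5 in³.
Direct shear f_v = P/L_w = 31.9 / 24 = 1.329 kip/in (vertical).
Torsion M = P·e = 31.9 × 10.5 = 334.95 kip·in.
Critical point at (x, y) = (2.75, 6) from centroid. f_tx = M·y/J = 4.281 kip/in; f_ty = M·x/J = 1.962 kip/in.
Resultant f_max = √[f_tx² + (f_v + f_ty)²] = √[4.281² + (1.329 + 1.962)²] = 5.399 kip/in.
Capacity per unit length: φr_n = 0.75 × 0.6 × 100 × (0.707 × 0.1875) = 5.965 kip/in.
5.399 ≤ 5.965 → adequate.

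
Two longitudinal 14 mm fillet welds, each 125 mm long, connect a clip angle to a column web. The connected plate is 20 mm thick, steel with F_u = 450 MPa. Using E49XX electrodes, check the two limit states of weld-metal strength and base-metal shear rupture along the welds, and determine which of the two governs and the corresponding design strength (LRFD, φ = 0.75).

φR_n ≈ 546 kN (weld metal governs)

E49XX → F_EXX = 490 MPa.
t_e = 0.707 × 14 = 9.898 mm; L = 250 mm.
Weld metal: φR_n = 0.75 × 0.6 × 490 × 9.898 × 250 × 10⁻³ = 545.6 kN.
Base metal (shear rupture): φR_n = 0.75 × 0.6 × 450 × 20 × 250 × 10⁻³ = 1012 kN.
Governing: weld metal.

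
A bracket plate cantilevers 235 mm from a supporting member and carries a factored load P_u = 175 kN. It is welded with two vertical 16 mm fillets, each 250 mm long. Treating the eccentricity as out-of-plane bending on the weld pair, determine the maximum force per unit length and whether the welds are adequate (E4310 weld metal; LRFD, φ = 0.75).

E43XX → F_EXX = 430 MPa.
L_w = 2 × 250 = 500 mm; section modulus (unit throat) S = 2 × L²/6 = 20830 mm².
Direct shear f_v = P/L_w = 175×10³/500 = 350 N/mm.
Moment M = P × e = 175×10³ × 235 = 41125000 N·mm; bending f_b = M/S = 1974 N/mm.
f_max = √(f_v² + f_b²) = √(350² + 1974²) = 2005 N/mm.
φr_n = 0.75 × 0.6 × 430 × (0.707 × 16) = 2189 N/mm → adequate.

f_max ≈ 2000 N/mm; adequate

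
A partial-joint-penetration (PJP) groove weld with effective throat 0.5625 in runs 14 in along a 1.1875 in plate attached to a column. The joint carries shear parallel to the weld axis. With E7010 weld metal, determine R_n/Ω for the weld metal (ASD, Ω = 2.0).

R_n/Ω ≈ 165 kip

E70XX → F_EXX = 70 ksi.
Effective throat (given) t_e = 0.5625 in.
A_we = 0.5625 × 14 = 7.875 in².
F_nw = 0.6 F_EXX = 42 ksi.
R_n/Ω = (42 × 7.875) / 2.0 = 165.4 kip.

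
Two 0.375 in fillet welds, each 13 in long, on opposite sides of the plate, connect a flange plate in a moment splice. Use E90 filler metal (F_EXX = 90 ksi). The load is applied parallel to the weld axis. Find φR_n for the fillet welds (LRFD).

φR_n ≈ 279 kips

Effective throat t_e = 0.707 × 0.375 = 0.2651 in.
Total length L = 26 in; A_we = 0.2651 × 26 = 6.893 in².
F_nw = 0.6 F_EXX = 0.6 × 90 = 54 ksi.
φR_n = 0.75 × 54 × 6.893 = 279.2 kips.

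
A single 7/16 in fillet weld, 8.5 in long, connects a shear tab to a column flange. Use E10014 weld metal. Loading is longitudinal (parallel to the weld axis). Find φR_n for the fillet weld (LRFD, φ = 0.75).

E100XX → F_EXX = 100 ksi.
Effective throat t_e = 0.707 × 0.4375 = 0.3093 in.
Total length L = 8.5 in; A_we = 0.3093 × 8.5 = 2.629 in².
F_nw = 0.6 F_EXX = 0.6 × 100 = 60 ksi.
φR_n = 0.75 × 60 × 2.629 = 118.3 kips.

φR_n ≈ 118 kips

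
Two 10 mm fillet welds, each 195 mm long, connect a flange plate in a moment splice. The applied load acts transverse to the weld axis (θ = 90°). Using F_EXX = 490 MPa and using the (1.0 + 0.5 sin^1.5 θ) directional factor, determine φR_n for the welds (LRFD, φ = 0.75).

φR_n ≈ 912 kN

t_e = 0.707 × 10 = 7.07 mm; A_we = 7.07 × 390 = 2757 mm².
Directional factor: 1.0 + 0.5 sin^1.5(90°) = 1.5.
F_nw = 0.6 × 490 × 1.5 = 441 MPa.
φR_n = 0.75 × 441 × 2757 × 10⁻³ = 912 kN.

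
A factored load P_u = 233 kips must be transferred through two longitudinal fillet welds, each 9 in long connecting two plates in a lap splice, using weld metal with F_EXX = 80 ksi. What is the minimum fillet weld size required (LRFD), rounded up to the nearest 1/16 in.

Total weld length L = 18 in.
Required throat t_e = P_u / (φ × 0.6 F_EXX × L) = 233 / (0.75 × 0.6 × 80 × 18) = 0.3596 in.
Required leg w = t_e / 0.707 = 0.5086 in → use 9/16 in.

w = 9/16 in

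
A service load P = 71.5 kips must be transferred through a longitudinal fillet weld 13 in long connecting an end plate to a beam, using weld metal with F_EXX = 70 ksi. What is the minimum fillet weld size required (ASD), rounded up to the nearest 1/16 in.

Total weld length L = 13 in.
Required throat t_e = P × Ω / (0.6 F_EXX × L) = 71.5 × 2.0 / (0.6 × 70 × 13) = 0.2619 in.
Required leg w = t_e / 0.707 = 0.3704 in → use 3/8 in.

w = 3/8 in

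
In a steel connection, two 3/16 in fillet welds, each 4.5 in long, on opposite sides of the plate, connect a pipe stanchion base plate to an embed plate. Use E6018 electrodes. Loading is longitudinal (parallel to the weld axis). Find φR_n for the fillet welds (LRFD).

φR_n ≈ 32.2 kip

E60XX → F_EXX = 60 ksi.
Effective throat t_e = 0.707 × 0.1875 = 0.1326 in.
Total length L = 9 in; A_we = 0.1326 × 9 = 1.193 in².
F_nw = 0.6 F_EXX = 0.6 × 60 = 36 ksi.
φR_n = 0.75 × 36 × 1.193 = 32.21 kip.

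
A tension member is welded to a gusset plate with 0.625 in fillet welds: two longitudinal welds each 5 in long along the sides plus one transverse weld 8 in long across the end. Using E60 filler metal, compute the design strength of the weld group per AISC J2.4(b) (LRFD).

φR_n ≈ 245 kip

E60XX → F_EXX = 60 ksi.
t_e = 0.707 × 0.625 = 0.4419 in.
R_nwl = 0.6 × 60 × 0.4419 × 10 = 159.1 kip (longitudinal, 2 welds).
R_nwt = 0.6 × 60 × 0.4419 × 8 = 127.3 kip (transverse, base value).
(i) R_nwl + R_nwt = 286.3 kip; (ii) 0.85 R_nwl + 1.5 R_nwt = 326.1 kip.
R_n = max = 326.1 kip [governs: (ii)]; φR_n = 244.6 kip.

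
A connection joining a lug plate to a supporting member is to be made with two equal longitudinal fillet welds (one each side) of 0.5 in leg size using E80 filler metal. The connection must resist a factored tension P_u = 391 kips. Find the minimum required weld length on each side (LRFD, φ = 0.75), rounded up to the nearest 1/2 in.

E80XX → F_EXX = 80 ksi.
Throat t_e = 0.707 × 0.5 = 0.3535 in.
φr_n = 0.75 × 0.6 × 80 × 0.3535 = 12.73 kips/in.
L_req = P_u / φr_n = 391 / 12.73 = 30.72 in total.
Per side: 30.72 / 2 = 15.36 in.
Round up → use L = 15.5 in on each side.

L = 15.5 in on each side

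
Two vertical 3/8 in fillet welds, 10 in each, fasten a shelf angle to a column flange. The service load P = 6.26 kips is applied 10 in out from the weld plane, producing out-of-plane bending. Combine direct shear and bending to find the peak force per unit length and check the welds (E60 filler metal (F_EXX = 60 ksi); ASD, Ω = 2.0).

f_max ≈ 1.9 kip/in; adequate

L_w = 2 × 10 = 20 in; section modulus (unit throat) S = 2 × L²/6 = 33.33 in².
Direct shear f_v = P/L_w = 6.26/20 = 0.313 kip/in.
Moment M = P × e = 6.26 × 10 = 62.6 kip·in; bending f_b = M/S = 1.878 kip/in.
f_max = √(f_v² + f_b²) = √(0.313² + 1.878²) = 1.904 kip/in.
r_n/Ω = (1/2.0) × 0.6 × 60 × (0.707 × 0.375) = 4.772 kip/in → adequate.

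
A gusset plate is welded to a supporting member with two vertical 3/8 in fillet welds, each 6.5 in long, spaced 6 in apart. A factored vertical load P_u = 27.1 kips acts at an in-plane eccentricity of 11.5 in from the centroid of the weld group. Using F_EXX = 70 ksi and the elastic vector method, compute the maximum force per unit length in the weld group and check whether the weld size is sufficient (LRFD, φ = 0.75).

Total weld length L_w = 13 in. Treat welds as unit-width lines.
Polar moment about centroid: J = 2[d³/12 + d(b/2)²] = 2[6.5³/12 + 6.5×3²] = 162.8 in³.
Direct shear f_v = P/L_w = 27.1 / 13 = 2.085 kip/in (vertical).
Torsion M = P·e = 27.1 × 11.5 = 311.65 kip·in.
Critical point at (x, y) = (3, 3.25) from centroid. f_tx = M·y/J = 6.223 kip/in; f_ty = M·x/J = 5.744 kip/in.
Resultant f_max = √[f_tx² + (f_v + f_ty)²] = √[6.223² + (2.085 + 5.744)²] = 10 kip/in.
Capacity per unit length: φr_n = 0.75 × 0.6 × 70 × (0.707 × 0.375) = 8.351 kip/in.
10 > 8.351 → NOT adequate.

f_max ≈ 10 kip/in; NOT adequate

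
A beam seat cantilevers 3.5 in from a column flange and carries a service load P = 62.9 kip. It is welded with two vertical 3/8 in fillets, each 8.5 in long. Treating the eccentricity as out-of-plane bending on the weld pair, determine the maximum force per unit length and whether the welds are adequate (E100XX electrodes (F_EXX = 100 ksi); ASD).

L_w = 2 × 8.5 = 17 in; section modulus (unit throat) S = 2 × L²/6 = 24.08 in².
Direct shear f_v = P/L_w = 62.9/17 = 3.7 kip/in.
Moment M = P × e = 62.9 × 3.5 = 220.15 kip·in; bending f_b = M/S = 9.141 kip/in.
f_max = √(f_v² + f_b²) = √(3.7² + 9.141²) = 9.862 kip/in.
r_n/Ω = (1/2.0) × 0.6 × 100 × (0.707 × 0.375) = 7.954 kip/in → NOT adequate.

f_max ≈ 9.86 kip/in; NOT adequate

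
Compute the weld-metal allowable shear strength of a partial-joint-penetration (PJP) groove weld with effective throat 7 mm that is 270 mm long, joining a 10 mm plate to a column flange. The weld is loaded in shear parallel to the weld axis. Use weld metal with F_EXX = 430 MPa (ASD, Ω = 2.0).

Effective throat (given) t_e = 7 mm.
A_we = 7 × 270 = 1890 mm².
F_nw = 0.6 F_EXX = 258 MPa.
R_n/Ω = (258 × 1890) / 2.0 × 10⁻³ = 243.8 kN.

R_n/Ω ≈ 244 kN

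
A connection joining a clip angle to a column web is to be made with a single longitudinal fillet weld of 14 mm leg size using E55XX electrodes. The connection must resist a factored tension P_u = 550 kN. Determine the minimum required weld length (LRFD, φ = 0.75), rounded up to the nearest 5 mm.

E55XX → F_EXX = 550 MPa.
Throat t_e = 0.707 × 14 = 9.898 mm.
φr_n = 0.75 × 0.6 × 550 × 9.898 × 10⁻³ = 2.45 kN/mm.
L_req = P_u / φr_n = 550 / 2.45 = 224.5 mm total.
Round up → use L = 225 mm.

L = 225 mm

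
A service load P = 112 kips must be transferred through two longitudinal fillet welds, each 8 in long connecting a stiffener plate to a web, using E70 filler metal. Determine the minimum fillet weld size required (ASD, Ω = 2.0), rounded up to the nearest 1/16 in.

w = 1/2 in

E70XX → F_EXX = 70 ksi.
Total weld length L = 16 in.
Required throat t_e = P × Ω / (0.6 F_EXX × L) = 112 × 2.0 / (0.6 × 70 × 16) = 0.3333 in.
Required leg w = t_e / 0.707 = 0.4715 in → use 1/2 in.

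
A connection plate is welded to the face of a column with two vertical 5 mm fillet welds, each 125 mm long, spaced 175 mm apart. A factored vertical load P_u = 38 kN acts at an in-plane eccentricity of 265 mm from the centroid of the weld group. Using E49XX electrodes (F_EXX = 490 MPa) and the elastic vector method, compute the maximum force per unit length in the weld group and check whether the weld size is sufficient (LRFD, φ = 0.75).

Total weld length L_w = 250 mm. Treat welds as unit-width lines.
Polar moment about centroid: J = 2[d³/12 + d(b/2)²] = 2[125³/12 + 125×87.5²] = 2240000 mm³.
Direct shear f_v = P/L_w = 38×10³ / 250 = 152 N/mm (vertical).
Torsion M = P·e = 38×10³ × 265 = 10070000 N·mm.
Critical point at (x, y) = (87.5, 62.5) from centroid. f_tx = M·y/J = 281 N/mm; f_ty = M·x/J = 393.4 N/mm.
Resultant f_max = √[f_tx² + (f_v + f_ty)²] = √[281² + (152 + 393.4)²] = 613.6 N/mm.
Capacity per unit length: φr_n = 0.75 × 0.6 × 490 × (0.707 × 5) = 779.5 N/mm.
613.6 ≤ 779.5 → adequate.

f_max ≈ 614 N/mm; adequate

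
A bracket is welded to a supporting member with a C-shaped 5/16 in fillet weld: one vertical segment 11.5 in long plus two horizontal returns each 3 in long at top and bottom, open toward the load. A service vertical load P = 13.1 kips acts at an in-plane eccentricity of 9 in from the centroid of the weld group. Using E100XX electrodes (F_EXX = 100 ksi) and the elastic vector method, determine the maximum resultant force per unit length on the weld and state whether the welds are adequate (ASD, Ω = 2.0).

f_max ≈ 2.57 kip/in; adequate

Total weld length L_w = 17.5 in. Treat welds as unit-width lines.
Centroid: x̄ = 2×3×1.5 / 17.5 = 0.5143 in from the vertical weld.
Polar moment about centroid: J = I_x + I_y = [11.5³/12 + 2×3×5.75²] + [11.5×0.5143² + 2(3³/12 + 3×0.9857²)] = 338.5 in³.
Direct shear f_v = P/L_w = 13.1 / 17.5 = 0.7486 kip/in (vertical).
Torsion M = P·e = 13.1 × 9 = 117.9 kip·in.
Critical point at (x, y) = (2.486, 5.75) from centroid. f_tx = M·y/J = 2.003 kip/in; f_ty = M·x/J = 0.8658 kip/in.
Resultant f_max = √[f_tx² + (f_v + f_ty)²] = √[2.003² + (0.7486 + 0.8658)²] = 2.572 kip/in.
Capacity per unit length: r_n/Ω = (1/2.0) × 0.6 × 100 × (0.707 × 0.3125) = 6.628 kip/in.
2.572 ≤ 6.628 → adequate.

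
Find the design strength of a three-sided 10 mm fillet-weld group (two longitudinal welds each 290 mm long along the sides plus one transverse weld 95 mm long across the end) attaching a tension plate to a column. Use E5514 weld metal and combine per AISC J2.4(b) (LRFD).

φR_n ≈ 1180 kN

E55XX → F_EXX = 550 MPa.
t_e = 0.707 × 10 = 7.07 mm.
R_nwl = 0.6 × 550 × 7.07 × 580 × 10⁻³ = 1353 kN (longitudinal, 2 welds).
R_nwt = 0.6 × 550 × 7.07 × 95 × 10⁻³ = 221.6 kN (transverse, base value).
(i) R_nwl + R_nwt = 1575 kN; (ii) 0.85 R_nwl + 1.5 R_nwt = 1483 kN.
R_n = max = 1575 kN [governs: (i)]; φR_n = 1181 kN.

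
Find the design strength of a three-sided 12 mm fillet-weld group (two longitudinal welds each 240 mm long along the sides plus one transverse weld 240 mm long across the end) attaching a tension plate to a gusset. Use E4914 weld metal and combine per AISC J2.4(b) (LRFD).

E49XX → F_EXX = 490 MPa.
t_e = 0.707 × 12 = 8.484 mm.
R_nwl = 0.6 × 490 × 8.484 × 480 × 10⁻³ = 1197 kN (longitudinal, 2 welds).
R_nwt = 0.6 × 490 × 8.484 × 240 × 10⁻³ = 598.6 kN (transverse, base value).
(i) R_nwl + R_nwt = 1796 kN; (ii) 0.85 R_nwl + 1.5 R_nwt = 1916 kN.
R_n = max = 1916 kN [governs: (ii)]; φR_n = 1437 kN.

φR_n ≈ 1440 kN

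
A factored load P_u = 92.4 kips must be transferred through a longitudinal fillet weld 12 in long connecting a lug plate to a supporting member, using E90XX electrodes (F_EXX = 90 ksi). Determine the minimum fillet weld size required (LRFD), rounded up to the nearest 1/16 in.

Total weld length L = 12 in.
Required throat t_e = P_u / (φ × 0.6 F_EXX × L) = 92.4 / (0.75 × 0.6 × 90 × 12) = 0.1901 in.
Required leg w = t_e / 0.707 = 0.2689 in → use 5/16 in.

w = 5/16 in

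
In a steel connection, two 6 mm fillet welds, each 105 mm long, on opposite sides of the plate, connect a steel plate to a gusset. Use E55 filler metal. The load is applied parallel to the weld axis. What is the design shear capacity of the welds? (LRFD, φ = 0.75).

E55XX → F_EXX = 550 MPa.
Effective throat t_e = 0.707 × 6 = 4.242 mm.
Total length L = 210 mm; A_we = 4.242 × 210 = 890.8 mm².
F_nw = 0.6 F_EXX = 0.6 × 550 = 330 MPa.
φR_n = 0.75 × 330 × 890.8 × 10⁻³ = 220.5 kN.

φR_n ≈ 220 kN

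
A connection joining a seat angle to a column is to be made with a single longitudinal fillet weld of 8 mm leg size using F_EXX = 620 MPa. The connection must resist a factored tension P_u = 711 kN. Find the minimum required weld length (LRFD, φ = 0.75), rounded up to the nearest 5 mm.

L = 455 mm

Throat t_e = 0.707 × 8 = 5.656 mm.
φr_n = 0.75 × 0.6 × 620 × 5.656 × 10⁻³ = 1.578 kN/mm.
L_req = P_u / φr_n = 711 / 1.578 = 450.6 mm total.
Round up → use L = 455 mm.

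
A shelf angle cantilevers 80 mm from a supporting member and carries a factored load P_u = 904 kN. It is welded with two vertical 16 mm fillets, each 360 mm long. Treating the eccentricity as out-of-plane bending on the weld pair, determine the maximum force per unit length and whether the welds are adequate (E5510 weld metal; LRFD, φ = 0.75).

f_max ≈ 2090 N/mm; adequate

E55XX → F_EXX = 550 MPa.
L_w = 2 × 360 = 720 mm; section modulus (unit throat) S = 2 × L²/6 = 43200 mm².
Direct shear f_v = P/L_w = 904×10³/720 = 1256 N/mm.
Moment M = P × e = 904×10³ × 80 = 72320000 N·mm; bending f_b = M/S = 1674 N/mm.
f_max = √(f_v² + f_b²) = √(1256² + 1674²) = 2093 N/mm.
φr_n = 0.75 × 0.6 × 550 × (0.707 × 16) = 2800 N/mm → adequate.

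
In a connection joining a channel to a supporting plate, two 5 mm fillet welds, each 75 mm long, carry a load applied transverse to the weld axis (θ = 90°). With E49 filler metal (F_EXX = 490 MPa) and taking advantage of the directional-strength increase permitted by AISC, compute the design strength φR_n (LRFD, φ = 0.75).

t_e = 0.707 × 5 = 3.535 mm; A_we = 3.535 × 150 = 530.2 mm².
Directional factor: 1.0 + 0.5 sin^1.5(90°) = 1.5.
F_nw = 0.6 × 490 × 1.5 = 441 MPa.
φR_n = 0.75 × 441 × 530.2 × 10⁻³ = 175.4 kN.

φR_n ≈ 175 kN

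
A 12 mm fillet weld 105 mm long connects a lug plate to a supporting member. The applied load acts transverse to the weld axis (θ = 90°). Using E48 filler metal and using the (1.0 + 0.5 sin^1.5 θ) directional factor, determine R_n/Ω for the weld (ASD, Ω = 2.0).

E48XX → F_EXX = 480 MPa.
t_e = 0.707 × 12 = 8.484 mm; A_we = 8.484 × 105 = 890.8 mm².
Directional factor: 1.0 + 0.5 sin^1.5(90°) = 1.5.
F_nw = 0.6 × 480 × 1.5 = 432 MPa.
R_n/Ω = (432 × 890.8) / 2.0 × 10⁻³ = 192.4 kN.

R_n/Ω ≈ 192 kN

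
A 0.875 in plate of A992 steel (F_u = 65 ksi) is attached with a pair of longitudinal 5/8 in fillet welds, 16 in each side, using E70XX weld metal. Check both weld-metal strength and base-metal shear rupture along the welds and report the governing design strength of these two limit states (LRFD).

φR_n ≈ 445 kip (weld metal governs)

E70XX → F_EXX = 70 ksi.
t_e = 0.707 × 0.625 = 0.4419 in; L = 32 in.
Weld metal: φR_n = 0.75 × 0.6 × 70 × 0.4419 × 32 = 445.4 kip.
Base metal (shear rupture): φR_n = 0.75 × 0.6 × 65 × 0.875 × 32 = 819 kip.
Governing: weld metal.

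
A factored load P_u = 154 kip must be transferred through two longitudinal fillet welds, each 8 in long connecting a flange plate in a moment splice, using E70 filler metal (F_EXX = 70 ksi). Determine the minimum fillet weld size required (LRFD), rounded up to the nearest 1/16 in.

w = 7/16 in

Total weld length L = 16 in.
Required throat t_e = P_u / (φ × 0.6 F_EXX × L) = 154 / (0.75 × 0.6 × 70 × 16) = 0.3056 in.
Required leg w = t_e / 0.707 = 0.4322 in → use 7/16 in.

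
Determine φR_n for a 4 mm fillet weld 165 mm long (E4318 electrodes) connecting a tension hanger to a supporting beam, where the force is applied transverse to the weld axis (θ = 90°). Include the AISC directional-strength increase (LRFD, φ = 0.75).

φR_n ≈ 135 kN

E43XX → F_EXX = 430 MPa.
t_e = 0.707 × 4 = 2.828 mm; A_we = 2.828 × 165 = 466.6 mm².
Directional factor: 1.0 + 0.5 sin^1.5(90°) = 1.5.
F_nw = 0.6 × 430 × 1.5 = 387 MPa.
φR_n = 0.75 × 387 × 466.6 × 10⁻³ = 135.4 kN.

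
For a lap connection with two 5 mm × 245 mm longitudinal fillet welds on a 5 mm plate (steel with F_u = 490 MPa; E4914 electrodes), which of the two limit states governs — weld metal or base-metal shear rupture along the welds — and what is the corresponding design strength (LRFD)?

E49XX → F_EXX = 490 MPa.
t_e = 0.707 × 5 = 3.535 mm; L = 490 mm.
Weld metal: φR_n = 0.75 × 0.6 × 490 × 3.535 × 490 × 10⁻³ = 381.9 kN.
Base metal (shear rupture): φR_n = 0.75 × 0.6 × 490 × 5 × 490 × 10⁻³ = 540.2 kN.
Governing: weld metal.

φR_n ≈ 382 kN (weld metal governs)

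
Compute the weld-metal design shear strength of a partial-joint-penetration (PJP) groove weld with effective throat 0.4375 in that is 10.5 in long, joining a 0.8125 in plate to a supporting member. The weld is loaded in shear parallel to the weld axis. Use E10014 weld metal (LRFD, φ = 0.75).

E100XX → F_EXX = 100 ksi.
Effective throat (given) t_e = 0.4375 in.
A_we = 0.4375 × 10.5 = 4.594 in².
F_nw = 0.6 F_EXX = 60 ksi.
φR_n = 0.75 × 60 × 4.594 = 206.7 kip.

φR_n ≈ 207 kip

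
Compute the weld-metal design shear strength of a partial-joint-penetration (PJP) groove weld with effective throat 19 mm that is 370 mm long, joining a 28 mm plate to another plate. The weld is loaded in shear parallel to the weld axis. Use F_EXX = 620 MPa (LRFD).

Effective throat (given) t_e = 19 mm.
A_we = 19 × 370 = 7030 mm².
F_nw = 0.6 F_EXX = 372 MPa.
φR_n = 0.75 × 372 × 7030 × 10⁻³ = 1961 kN.

φR_n ≈ 1960 kN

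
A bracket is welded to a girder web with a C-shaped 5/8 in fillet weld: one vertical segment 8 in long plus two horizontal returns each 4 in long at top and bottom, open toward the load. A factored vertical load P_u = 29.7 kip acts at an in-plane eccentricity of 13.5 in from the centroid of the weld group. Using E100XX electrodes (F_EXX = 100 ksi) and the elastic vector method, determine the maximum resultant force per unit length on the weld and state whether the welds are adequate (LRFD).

Total weld length L_w = 16 in. Treat welds as unit-width lines.
Centroid: x̄ = 2×4×2 / 16 = 1 in from the vertical weld.
Polar moment about centroid: J = I_x + I_y = [8³/12 + 2×4×4²] + [8×1² + 2(4³/12 + 4×1²)] = 197.3 in³.
Direct shear f_v = P/L_w = 29.7 / 16 = 1.856 kip/in (vertical).
Torsion M = P·e = 29.7 × 13.5 = 400.95 kip·in.
Critical point at (x, y) = (3, 4) from centroid. f_tx = M·y/J = 8.127 kip/in; f_ty = M·x/J = 6.096 kip/in.
Resultant f_max = √[f_tx² + (f_v + f_ty)²] = √[8.127² + (1.856 + 6.096)²] = 11.37 kip/in.
Capacity per unit length: φr_n = 0.75 × 0.6 × 100 × (0.707 × 0.625) = 19.88 kip/in.
11.37 ≤ 19.88 → adequate.

f_max ≈ 11.4 kip/in; adequate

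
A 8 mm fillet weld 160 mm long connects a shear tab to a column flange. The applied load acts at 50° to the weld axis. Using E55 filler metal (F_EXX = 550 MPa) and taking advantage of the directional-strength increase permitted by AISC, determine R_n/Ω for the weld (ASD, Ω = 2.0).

R_n/Ω ≈ 199 kN

t_e = 0.707 × 8 = 5.656 mm; A_we = 5.656 × 160 = 905 mm².
Directional factor: 1.0 + 0.5 sin^1.5(50°) = 1.335.
F_nw = 0.6 × 550 × 1.335 = 440.6 MPa.
R_n/Ω = (440.6 × 905) / 2.0 × 10⁻³ = 199.4 kN.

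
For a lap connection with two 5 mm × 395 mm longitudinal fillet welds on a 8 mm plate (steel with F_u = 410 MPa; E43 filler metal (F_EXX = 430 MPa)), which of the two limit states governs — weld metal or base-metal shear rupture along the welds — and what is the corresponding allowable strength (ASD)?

R_n/Ω ≈ 360 kN (weld metal governs)

t_e = 0.707 × 5 = 3.535 mm; L = 790 mm.
Weld metal: R_n/Ω = (1/2.0) × 0.6 × 430 × 3.535 × 790 × 10⁻³ = 360.3 kN.
Base metal (shear rupture): R_n/Ω = (1/2.0) × 0.6 × 410 × 8 × 790 × 10⁻³ = 777.4 kN.
Governing: weld metal.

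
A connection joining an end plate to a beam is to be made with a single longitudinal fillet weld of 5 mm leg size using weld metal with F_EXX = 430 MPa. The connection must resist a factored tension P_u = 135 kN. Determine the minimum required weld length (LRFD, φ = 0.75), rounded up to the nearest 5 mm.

L = 200 mm

Throat t_e = 0.707 × 5 = 3.535 mm.
φr_n = 0.75 × 0.6 × 430 × 3.535 × 10⁻³ = 0.684 kN/mm.
L_req = P_u / φr_n = 135 / 0.684 = 197.4 mm total.
Round up → use L = 200 mm.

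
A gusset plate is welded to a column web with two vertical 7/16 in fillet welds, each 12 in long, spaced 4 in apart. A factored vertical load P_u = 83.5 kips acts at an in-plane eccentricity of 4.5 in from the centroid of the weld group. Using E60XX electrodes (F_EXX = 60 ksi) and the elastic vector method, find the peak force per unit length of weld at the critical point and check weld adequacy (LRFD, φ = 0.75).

Total weld length L_w = 24 in. Treat welds as unit-width lines.
Polar moment about centroid: J = 2[d³/12 + d(b/2)²] = 2[12³/12 + 12×2²] = 384 in³.
Direct shear f_v = P/L_w = 83.5 / 24 = 3.479 kip/in (vertical).
Torsion M = P·e = 83.5 × 4.5 = 375.75 kip·in.
Critical point at (x, y) = (2, 6) from centroid. f_tx = M·y/J = 5.871 kip/in; f_ty = M·x/J = 1.957 kip/in.
Resultant f_max = √[f_tx² + (f_v + f_ty)²] = √[5.871² + (3.479 + 1.957)²] = 8.001 kip/in.
Capacity per unit length: φr_n = 0.75 × 0.6 × 60 × (0.707 × 0.4375) = 8.351 kip/in.
8.001 ≤ 8.351 → adequate.

f_max ≈ 8 kip/in; adequate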